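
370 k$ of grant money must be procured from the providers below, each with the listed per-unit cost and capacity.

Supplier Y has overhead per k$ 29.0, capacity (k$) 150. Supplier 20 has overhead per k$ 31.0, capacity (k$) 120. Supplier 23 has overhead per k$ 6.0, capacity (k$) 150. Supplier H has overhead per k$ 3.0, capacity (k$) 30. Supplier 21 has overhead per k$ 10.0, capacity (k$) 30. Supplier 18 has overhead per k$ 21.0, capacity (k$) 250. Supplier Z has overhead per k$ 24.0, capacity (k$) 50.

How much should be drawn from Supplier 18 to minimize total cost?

160

Fill from the cheapest provider first.
Supplier H at 3.0: take all 30 k$ → 340 still needed.
Take 150 from Supplier 23 at 6.0 → need 190 more.
Supplier 21 (10.0): use full 30 → 160 k$ to go.
Take 160 from Supplier 18 at 21.0 to finish.
Supplier Z, Supplier Y, Supplier 20: unused.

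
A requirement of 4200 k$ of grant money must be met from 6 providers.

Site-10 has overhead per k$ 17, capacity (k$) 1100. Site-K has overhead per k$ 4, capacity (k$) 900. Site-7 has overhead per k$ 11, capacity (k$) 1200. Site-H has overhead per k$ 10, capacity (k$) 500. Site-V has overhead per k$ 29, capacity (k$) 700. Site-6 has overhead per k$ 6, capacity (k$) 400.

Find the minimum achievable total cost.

Cheapest first:
Take 900 from Site-K at 4 ; need 3300 more.
Site-6 at 6: take all 400 k$ ; 2900 still needed.
Site-H (10): use full 500 ; 2400 k$ to go.
Site-7 at 11: take all 1200 k$ ; 1200 still needed.
Site-10 (17): use full 1100 ; 100 k$ to go.
Take 100 from Site-V at 29 to finish.
Cost = 900×4 + 400×6 + 500×10 + 1200×11 + 1100×17 + 100×29 = 45800.

45800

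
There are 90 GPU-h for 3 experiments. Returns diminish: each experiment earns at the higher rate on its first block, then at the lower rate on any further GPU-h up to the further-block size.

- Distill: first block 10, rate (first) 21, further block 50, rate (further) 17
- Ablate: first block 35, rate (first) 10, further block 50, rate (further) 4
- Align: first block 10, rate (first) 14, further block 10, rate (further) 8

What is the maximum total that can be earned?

Treat each block as its own option and order by rate: Distill/first 21 > Distill/second 17 > Align/first 14 > Ablate/first 10 > Align/second 8 > Ablate/second 4.
Distill first at 21: fill all 10 ; 80 left.
Distill/second (17): +50 ; 30 left.
Align/first (14): +10 ; 20 left.
20 remain; put them into Ablate first at 10.
Total = 21×10 + 17×50 + 14×10 + 10×20 = 1400.

1400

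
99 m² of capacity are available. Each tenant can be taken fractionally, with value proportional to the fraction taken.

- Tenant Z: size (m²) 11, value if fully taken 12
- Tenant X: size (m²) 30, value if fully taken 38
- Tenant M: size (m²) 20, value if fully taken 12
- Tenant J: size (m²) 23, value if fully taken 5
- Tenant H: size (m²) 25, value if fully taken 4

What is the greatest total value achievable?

Rank by value-to-size ratio: Tenant X 38/30≈1.27, Tenant Z 12/11≈1.09, Tenant M 12/20≈0.6, Tenant J 5/23≈0.217, Tenant H 4/25≈0.16.
Tenant X: take in full, 30 m² for value 38 → 69 left.
Tenant Z: take in full, 11 m² for value 12 → 58 left.
Take all of Tenant M (20 m², value 12) → 38 m² left.
All 23 m² of Tenant J fit (value 5) → 15 remain.
Only 15 m² remain; take 15/25 of Tenant H for value 4×15/25 = 2.4.
Total value = 69.4.

69.4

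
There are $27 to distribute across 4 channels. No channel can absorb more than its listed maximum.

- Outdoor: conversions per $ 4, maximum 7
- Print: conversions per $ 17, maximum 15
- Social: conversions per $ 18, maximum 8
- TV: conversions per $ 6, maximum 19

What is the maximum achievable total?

423

Highest conversions per $ first: Social 18 > Print 17 > TV 6 > Outdoor 4.
Social: +8 to 8 (cap) → 19 left.
Print takes 15 to reach its cap of 15 → 4 left.
TV: +4 (room for 19) → 4. Pool exhausted.
Total = 17×15 + 18×8 + 6×4 = 423.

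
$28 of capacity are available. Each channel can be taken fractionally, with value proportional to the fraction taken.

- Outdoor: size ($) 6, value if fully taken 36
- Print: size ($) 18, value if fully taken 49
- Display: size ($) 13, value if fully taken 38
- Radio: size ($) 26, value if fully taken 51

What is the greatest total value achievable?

Best value per unit of size first: Outdoor 36/6≈6, Display 38/13≈2.92, Print 49/18≈2.72, Radio 51/26≈1.96.
Outdoor: take in full, 6 $ for value 36 → 22 left.
All 13 $ of Display fit (value 38) → 9 remain.
9 $ left: a 9/18 share of Print gives 49×9/18 = 24.5.
Total value = 98.5.

98.5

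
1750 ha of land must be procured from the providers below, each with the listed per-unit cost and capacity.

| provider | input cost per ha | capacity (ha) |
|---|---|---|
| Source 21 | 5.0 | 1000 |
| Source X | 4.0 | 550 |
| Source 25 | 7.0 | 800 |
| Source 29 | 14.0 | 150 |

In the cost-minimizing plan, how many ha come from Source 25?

200

Use providers in increasing cost order.
Take 550 from Source X at 4.0 → need 1200 more.
Source 21 (5.0): use full 1000 → 200 ha to go.
Source 25 (7.0): take the remaining 200 → done.
Source 29: unused.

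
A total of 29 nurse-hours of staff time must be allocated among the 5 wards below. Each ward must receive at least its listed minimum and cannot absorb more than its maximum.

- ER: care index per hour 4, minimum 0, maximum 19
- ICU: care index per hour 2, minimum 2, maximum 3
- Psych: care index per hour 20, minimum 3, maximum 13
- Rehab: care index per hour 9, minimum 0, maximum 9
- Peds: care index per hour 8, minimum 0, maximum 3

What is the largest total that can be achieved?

377

Meeting every minimum uses 0+2+3+0+0 = 5 nurse-hours, leaving 24.
Rank by care index per hour: Psych 20 > Rehab 9 > Peds 8 > ER 4 > ICU 2.
Give Psych 10 more to hit its cap of 13 ; 14 left.
Give Rehab 9 more to hit its cap of 9 ; 5 left.
Give Peds 3 more to hit its cap of 3 ; 2 left.
Only 2 left; ER takes them to reach 2.
Total = 4×2 + 2×2 + 20×13 + 9×9 + 8×3 = 377.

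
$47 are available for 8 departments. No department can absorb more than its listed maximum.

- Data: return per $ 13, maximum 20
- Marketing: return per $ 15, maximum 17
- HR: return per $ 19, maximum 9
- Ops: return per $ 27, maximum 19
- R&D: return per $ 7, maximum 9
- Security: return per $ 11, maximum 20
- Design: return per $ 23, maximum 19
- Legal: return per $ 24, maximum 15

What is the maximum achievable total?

1172

Rank by return per $: Ops 27 > Legal 24 > Design 23 > HR 19 > Marketing 15 > Data 13 > Security 11 > R&D 7.
Give Ops 19 to hit its cap of 19 — 28 left.
Give Legal 15 to hit its cap of 15 — 13 left.
Design has room for 19 but only 13 remain, so it gets 13.
Total = 27×19 + 23×13 + 24×15 = 1172.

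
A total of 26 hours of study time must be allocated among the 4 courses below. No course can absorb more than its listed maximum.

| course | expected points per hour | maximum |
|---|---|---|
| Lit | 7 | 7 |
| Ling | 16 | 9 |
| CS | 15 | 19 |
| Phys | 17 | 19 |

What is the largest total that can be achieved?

435

Rank by expected points per hour: Phys 17 > Ling 16 > CS 15 > Lit 7.
Phys: +19 to 19 (cap) — 7 left.
Ling: +7 (room for 9) → 7. Pool exhausted.
Total = 16×7 + 17×19 = 435.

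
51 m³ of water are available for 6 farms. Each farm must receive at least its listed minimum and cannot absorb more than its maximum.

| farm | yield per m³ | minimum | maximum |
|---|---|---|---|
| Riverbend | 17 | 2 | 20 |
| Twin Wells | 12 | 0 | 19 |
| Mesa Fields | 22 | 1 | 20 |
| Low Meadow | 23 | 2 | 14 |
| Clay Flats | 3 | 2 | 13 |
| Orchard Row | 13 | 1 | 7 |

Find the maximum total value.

Meeting every minimum uses 2+0+1+2+2+1 = 8 m³, leaving 43.
Order the farms by yield per m³: Low Meadow 23 > Mesa Fields 22 > Riverbend 17 > Orchard Row 13 > Twin Wells 12 > Clay Flats 3.
Low Meadow takes 12 more to reach its cap of 14 — 31 left.
Give Mesa Fields 19 more to hit its cap of 20 — 12 left.
Riverbend has room for 18 more but only 12 remain, so it gets 14.
Total = 17×14 + 22×20 + 23×14 + 3×2 + 13×1 = 1019.

1019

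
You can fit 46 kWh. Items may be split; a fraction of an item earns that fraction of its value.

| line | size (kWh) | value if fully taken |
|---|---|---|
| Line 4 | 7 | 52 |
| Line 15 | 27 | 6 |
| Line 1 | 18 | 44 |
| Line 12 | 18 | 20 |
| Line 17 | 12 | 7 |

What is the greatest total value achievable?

117.75

Sort by value density: Line 4 52/7≈7.43, Line 1 44/18≈2.44, Line 12 20/18≈1.11, Line 17 7/12≈0.583, Line 15 6/27≈0.222.
All 7 kWh of Line 4 fit (value 52) → 39 remain.
Line 1: take in full, 18 kWh for value 44 → 21 left.
Line 12: take in full, 18 kWh for value 20 → 3 left.
Only 3 kWh remain; take 3/12 of Line 17 for value 7×3/12 = 1.75.
Total value = 117.75.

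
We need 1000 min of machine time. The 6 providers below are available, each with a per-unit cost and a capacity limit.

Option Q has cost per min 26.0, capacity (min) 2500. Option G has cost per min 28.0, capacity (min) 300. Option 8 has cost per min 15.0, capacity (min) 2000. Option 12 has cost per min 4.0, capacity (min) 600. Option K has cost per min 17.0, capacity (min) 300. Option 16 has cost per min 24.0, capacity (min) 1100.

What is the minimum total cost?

8400

Fill from the cheapest provider first.
Option 12 at 4.0: take all 600 min ; 400 still needed.
Take 400 from Option 8 at 15.0 to finish.
Option K, Option 16, Option Q, Option G: unused.
Cost = 600×4.0 + 400×15.0 = 8400.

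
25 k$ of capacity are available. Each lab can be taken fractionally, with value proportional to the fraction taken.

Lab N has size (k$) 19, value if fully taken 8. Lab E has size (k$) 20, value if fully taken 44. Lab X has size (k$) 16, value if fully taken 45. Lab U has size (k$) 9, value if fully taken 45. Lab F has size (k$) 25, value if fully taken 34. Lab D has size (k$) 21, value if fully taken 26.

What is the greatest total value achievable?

90

Sort by value density: Lab U 45/9≈5, Lab X 45/16≈2.81, Lab E 44/20≈2.2, Lab F 34/25≈1.36, Lab D 26/21≈1.24, Lab N 8/19≈0.421.
All 9 k$ of Lab U fit (value 45) ; 16 remain.
Lab X: take in full, 16 k$ for value 45 ; 0 left.
Total value = 90.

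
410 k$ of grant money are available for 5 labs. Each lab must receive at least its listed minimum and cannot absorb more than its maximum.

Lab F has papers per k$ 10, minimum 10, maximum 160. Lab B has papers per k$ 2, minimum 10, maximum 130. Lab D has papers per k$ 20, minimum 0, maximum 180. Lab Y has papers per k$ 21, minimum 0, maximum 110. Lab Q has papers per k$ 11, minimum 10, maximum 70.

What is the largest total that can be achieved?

7100

Meeting every minimum uses 10+10+0+0+10 = 30 k$, leaving 380.
Rank by papers per k$: Lab Y 21 > Lab D 20 > Lab Q 11 > Lab F 10 > Lab B 2.
Lab Y: +110 to 110 (cap) → 270 left.
Lab D: +180 to 180 (cap) → 90 left.
Lab Q: +60 to 70 (cap) → 30 left.
Lab F: +30 (room for 150) → 40. Pool exhausted.
Total = 10×40 + 2×10 + 20×180 + 21×110 + 11×70 = 7100.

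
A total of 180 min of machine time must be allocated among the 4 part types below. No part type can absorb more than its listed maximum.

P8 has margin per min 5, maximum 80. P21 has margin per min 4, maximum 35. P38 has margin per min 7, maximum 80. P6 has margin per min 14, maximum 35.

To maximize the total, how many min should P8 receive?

65

Highest margin per min first: P6 14 > P38 7 > P8 5 > P21 4.
Give P6 35 to hit its cap of 35 ; 145 left.
P38: +80 to 80 (cap) ; 65 left.
Only 65 left; P8 takes them to reach 65.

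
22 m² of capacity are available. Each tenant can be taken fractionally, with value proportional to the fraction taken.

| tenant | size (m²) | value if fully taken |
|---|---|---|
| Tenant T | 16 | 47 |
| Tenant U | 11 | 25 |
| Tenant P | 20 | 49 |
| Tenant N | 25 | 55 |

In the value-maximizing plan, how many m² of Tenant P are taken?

6

Sort by value density: Tenant T 47/16≈2.94, Tenant P 49/20≈2.45, Tenant U 25/11≈2.27, Tenant N 55/25≈2.2.
All 16 m² of Tenant T fit (value 47) → 6 remain.
6 m² left: a 6/20 share of Tenant P gives 49×6/20 = 14.7.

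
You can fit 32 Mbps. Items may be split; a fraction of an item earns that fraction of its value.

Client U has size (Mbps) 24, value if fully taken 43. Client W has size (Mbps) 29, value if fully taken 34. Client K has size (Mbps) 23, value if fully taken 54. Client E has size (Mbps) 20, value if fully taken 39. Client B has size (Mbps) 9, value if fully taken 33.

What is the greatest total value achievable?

Best value per unit of size first: Client B 33/9≈3.67, Client K 54/23≈2.35, Client E 39/20≈1.95, Client U 43/24≈1.79, Client W 34/29≈1.17.
All 9 Mbps of Client B fit (value 33) — 23 remain.
Client K: take in full, 23 Mbps for value 54 — 0 left.
Total value = 87.

87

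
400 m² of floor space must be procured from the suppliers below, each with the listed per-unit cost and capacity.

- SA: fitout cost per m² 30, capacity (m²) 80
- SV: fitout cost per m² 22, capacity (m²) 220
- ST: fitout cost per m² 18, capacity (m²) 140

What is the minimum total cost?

8560

Use suppliers in increasing cost order.
ST (18): use full 140 → 260 m² to go.
SV at 22: take all 220 m² → 40 still needed.
SA at 30: take 40 of its 80 → requirement met.
Cost = 140×18 + 220×22 + 40×30 = 8560.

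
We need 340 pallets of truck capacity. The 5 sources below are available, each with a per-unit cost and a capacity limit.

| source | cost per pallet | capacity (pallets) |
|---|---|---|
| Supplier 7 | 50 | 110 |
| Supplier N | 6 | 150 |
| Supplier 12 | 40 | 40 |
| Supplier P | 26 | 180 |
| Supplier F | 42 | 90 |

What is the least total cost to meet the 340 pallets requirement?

5980

Fill from the cheapest source first.
Take 150 from Supplier N at 6 ; need 190 more.
Supplier P at 26: take all 180 pallets ; 10 still needed.
Supplier 12 (40): take the remaining 10 ; done.
Supplier F, Supplier 7: unused.
Cost = 150×6 + 180×26 + 10×40 = 5980.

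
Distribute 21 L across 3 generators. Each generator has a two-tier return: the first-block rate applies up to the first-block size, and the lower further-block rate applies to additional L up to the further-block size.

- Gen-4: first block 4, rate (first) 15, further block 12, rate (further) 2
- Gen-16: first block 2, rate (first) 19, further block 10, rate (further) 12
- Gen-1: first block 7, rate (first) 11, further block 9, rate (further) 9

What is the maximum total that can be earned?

Order all 6 blocks by rate: Gen-16/tier1 19 > Gen-4/tier1 15 > Gen-16/tier2 12 > Gen-1/tier1 11 > Gen-1/tier2 9 > Gen-4/tier2 2.
Fill Gen-16 tier1 block (2 at 19) → 19 left.
Gen-4/tier1 (15): +4 → 15 left.
Gen-16 tier2 at 12: fill all 10 → 5 left.
Gen-1/tier1: +5 of 7 at 11; pool empty.
Total = 19×2 + 15×4 + 12×10 + 11×5 = 273.

273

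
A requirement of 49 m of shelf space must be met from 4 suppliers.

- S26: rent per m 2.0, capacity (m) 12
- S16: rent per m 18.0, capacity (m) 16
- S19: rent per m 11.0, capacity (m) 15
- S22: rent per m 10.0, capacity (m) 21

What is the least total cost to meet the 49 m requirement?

417

Use suppliers in increasing cost order.
Take 12 from S26 at 2.0 ; need 37 more.
S22 at 10.0: take all 21 m ; 16 still needed.
S19 at 11.0: take all 15 m ; 1 still needed.
S16 (18.0): take the remaining 1 ; done.
Cost = 12×2.0 + 21×10.0 + 15×11.0 + 1×18.0 = 417.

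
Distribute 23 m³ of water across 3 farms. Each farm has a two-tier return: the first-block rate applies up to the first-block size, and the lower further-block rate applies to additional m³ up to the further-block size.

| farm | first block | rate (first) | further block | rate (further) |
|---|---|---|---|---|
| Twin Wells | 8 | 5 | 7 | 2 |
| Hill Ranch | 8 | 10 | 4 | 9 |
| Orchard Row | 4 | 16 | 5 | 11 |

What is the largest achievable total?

Order all 6 blocks by rate: Orchard Row/tier1 16 > Orchard Row/tier2 11 > Hill Ranch/tier1 10 > Hill Ranch/tier2 9 > Twin Wells/tier1 5 > Twin Wells/tier2 2.
Orchard Row/tier1 (16): +4 ; 19 left.
Orchard Row/tier2 (11): +5 ; 14 left.
Fill Hill Ranch tier1 block (8 at 10) ; 6 left.
Hill Ranch tier2 at 9: fill all 4 ; 2 left.
Twin Wells/tier1: +2 of 8 at 5; pool empty.
Total = 16×4 + 11×5 + 10×8 + 9×4 + 5×2 = 245.

245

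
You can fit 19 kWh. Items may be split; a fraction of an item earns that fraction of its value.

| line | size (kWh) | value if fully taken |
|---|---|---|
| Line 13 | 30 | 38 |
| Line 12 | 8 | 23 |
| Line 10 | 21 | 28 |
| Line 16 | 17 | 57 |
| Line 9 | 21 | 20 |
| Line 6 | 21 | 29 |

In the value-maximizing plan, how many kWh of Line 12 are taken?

Sort by value density: Line 16 57/17≈3.35, Line 12 23/8≈2.88, Line 6 29/21≈1.38, Line 10 28/21≈1.33, Line 13 38/30≈1.27, Line 9 20/21≈0.952.
Take all of Line 16 (17 kWh, value 57) — 2 kWh left.
Fill the last 2 kWh with part of Line 12: 2/8 of it earns 5.75.

2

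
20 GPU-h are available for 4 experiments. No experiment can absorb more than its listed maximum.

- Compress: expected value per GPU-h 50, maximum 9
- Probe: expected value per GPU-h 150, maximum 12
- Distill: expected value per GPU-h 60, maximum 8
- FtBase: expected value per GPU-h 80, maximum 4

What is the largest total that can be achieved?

Rank by expected value per GPU-h: Probe 150 > FtBase 80 > Distill 60 > Compress 50.
Give Probe 12 to hit its cap of 12 → 8 left.
FtBase takes 4 to reach its cap of 4 → 4 left.
Only 4 left; Distill takes them to reach 4.
Total = 150×12 + 60×4 + 80×4 = 2360.

2360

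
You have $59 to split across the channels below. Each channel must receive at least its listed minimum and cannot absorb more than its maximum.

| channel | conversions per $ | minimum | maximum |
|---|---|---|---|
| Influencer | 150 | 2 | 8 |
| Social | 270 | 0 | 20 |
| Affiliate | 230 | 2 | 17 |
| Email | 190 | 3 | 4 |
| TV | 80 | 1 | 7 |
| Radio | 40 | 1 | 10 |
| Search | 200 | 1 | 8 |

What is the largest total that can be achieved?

12990

Meeting every minimum uses 2+0+2+3+1+1+1 = 10 $, leaving 49.
Rank by conversions per $: Social 270 > Affiliate 230 > Search 200 > Email 190 > Influencer 150 > TV 80 > Radio 40.
Social takes 20 more to reach its cap of 20 — 29 left.
Give Affiliate 15 more to hit its cap of 17 — 14 left.
Search takes 7 more to reach its cap of 8 — 7 left.
Give Email 1 more to hit its cap of 4 — 6 left.
Influencer takes 6 more to reach its cap of 8 — 0 left.
Total = 150×8 + 270×20 + 230×17 + 190×4 + 80×1 + 40×1 + 200×8 = 12990.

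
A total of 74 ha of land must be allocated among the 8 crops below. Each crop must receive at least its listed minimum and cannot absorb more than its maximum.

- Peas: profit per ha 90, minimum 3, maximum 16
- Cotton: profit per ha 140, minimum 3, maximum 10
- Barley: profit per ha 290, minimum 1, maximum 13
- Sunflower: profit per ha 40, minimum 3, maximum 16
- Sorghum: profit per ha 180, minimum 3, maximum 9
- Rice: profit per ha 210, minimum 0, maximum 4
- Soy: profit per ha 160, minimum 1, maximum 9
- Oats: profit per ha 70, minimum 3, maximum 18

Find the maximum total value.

Meeting every minimum uses 3+3+1+3+3+0+1+3 = 17 ha, leaving 57.
Rank by profit per ha: Barley 290 > Rice 210 > Sorghum 180 > Soy 160 > Cotton 140 > Peas 90 > Oats 70 > Sunflower 40.
Barley: +12 to 13 (cap) — 45 left.
Give Rice 4 more to hit its cap of 4 — 41 left.
Sorghum: +6 to 9 (cap) — 35 left.
Soy takes 8 more to reach its cap of 9 — 27 left.
Give Cotton 7 more to hit its cap of 10 — 20 left.
Peas: +13 to 16 (cap) — 7 left.
Oats has room for 15 more but only 7 remain, so it gets 10.
Total = 90×16 + 140×10 + 290×13 + 40×3 + 180×9 + 210×4 + 160×9 + 70×10 = 11330.

11330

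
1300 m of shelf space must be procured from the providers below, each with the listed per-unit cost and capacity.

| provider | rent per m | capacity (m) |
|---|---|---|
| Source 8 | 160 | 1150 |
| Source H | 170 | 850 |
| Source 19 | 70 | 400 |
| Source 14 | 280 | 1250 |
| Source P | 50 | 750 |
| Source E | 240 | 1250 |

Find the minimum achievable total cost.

Use providers in increasing cost order.
Source P at 50: take all 750 m ; 550 still needed.
Take 400 from Source 19 at 70 ; need 150 more.
Take 150 from Source 8 at 160 to finish.
Source H, Source E, Source 14: unused.
Cost = 750×50 + 400×70 + 150×160 = 89500.

89500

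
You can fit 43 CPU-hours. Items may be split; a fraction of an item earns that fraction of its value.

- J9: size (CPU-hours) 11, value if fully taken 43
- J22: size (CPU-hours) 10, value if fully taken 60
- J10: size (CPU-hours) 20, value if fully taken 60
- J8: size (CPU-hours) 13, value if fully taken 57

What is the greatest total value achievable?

187

Best value per unit of size first: J22 60/10≈6, J8 57/13≈4.38, J9 43/11≈3.91, J10 60/20≈3.
J22: take in full, 10 CPU-hours for value 60 → 33 left.
All 13 CPU-hours of J8 fit (value 57) → 20 remain.
J9: take in full, 11 CPU-hours for value 43 → 9 left.
Fill the last 9 CPU-hours with part of J10: 9/20 of it earns 27.
Total value = 187.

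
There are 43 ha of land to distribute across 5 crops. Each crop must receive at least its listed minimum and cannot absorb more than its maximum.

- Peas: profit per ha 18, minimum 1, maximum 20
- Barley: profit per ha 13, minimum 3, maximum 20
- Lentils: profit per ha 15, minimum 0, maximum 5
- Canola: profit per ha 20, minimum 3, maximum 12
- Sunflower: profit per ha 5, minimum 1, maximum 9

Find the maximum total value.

745

Meeting every minimum uses 1+3+0+3+1 = 8 ha, leaving 35.
Highest profit per ha first: Canola 20 > Peas 18 > Lentils 15 > Barley 13 > Sunflower 5.
Give Canola 9 more to hit its cap of 12 → 26 left.
Peas: +19 to 20 (cap) → 7 left.
Lentils: +5 to 5 (cap) → 2 left.
Barley has room for 17 more but only 2 remain, so it gets 5.
Total = 18×20 + 13×5 + 15×5 + 20×12 + 5×1 = 745.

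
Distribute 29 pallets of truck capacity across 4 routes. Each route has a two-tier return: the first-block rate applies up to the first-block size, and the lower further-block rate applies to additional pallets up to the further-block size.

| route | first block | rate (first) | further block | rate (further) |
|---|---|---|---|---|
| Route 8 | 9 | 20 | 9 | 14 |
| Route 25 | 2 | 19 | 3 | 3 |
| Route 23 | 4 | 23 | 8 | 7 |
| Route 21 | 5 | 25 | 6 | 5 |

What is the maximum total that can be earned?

Order all 8 blocks by rate: Route 21/first 25 > Route 23/first 23 > Route 8/first 20 > Route 25/first 19 > Route 8/second 14 > Route 23/second 7 > Route 21/second 5 > Route 25/second 3.
Route 21/first (25): +5 → 24 left.
Route 23/first (23): +4 → 20 left.
Fill Route 8 first block (9 at 20) → 11 left.
Fill Route 25 first block (2 at 19) → 9 left.
Route 8/second (14): +9 → 0 left.
Total = 25×5 + 23×4 + 20×9 + 19×2 + 14×9 = 561.

561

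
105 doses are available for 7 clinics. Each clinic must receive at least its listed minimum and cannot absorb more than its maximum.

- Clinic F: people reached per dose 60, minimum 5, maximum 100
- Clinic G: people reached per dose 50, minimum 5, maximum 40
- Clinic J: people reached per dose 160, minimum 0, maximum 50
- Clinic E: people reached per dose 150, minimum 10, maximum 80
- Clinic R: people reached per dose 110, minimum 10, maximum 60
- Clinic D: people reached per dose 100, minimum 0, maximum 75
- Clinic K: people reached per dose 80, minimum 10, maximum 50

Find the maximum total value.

14200

Meeting every minimum uses 5+5+0+10+10+0+10 = 40 doses, leaving 65.
Order the clinics by people reached per dose: Clinic J 160 > Clinic E 150 > Clinic R 110 > Clinic D 100 > Clinic K 80 > Clinic F 60 > Clinic G 50.
Give Clinic J 50 more to hit its cap of 50 ; 15 left.
Clinic E has room for 70 more but only 15 remain, so it gets 25.
Total = 60×5 + 50×5 + 160×50 + 150×25 + 110×10 + 80×10 = 14200.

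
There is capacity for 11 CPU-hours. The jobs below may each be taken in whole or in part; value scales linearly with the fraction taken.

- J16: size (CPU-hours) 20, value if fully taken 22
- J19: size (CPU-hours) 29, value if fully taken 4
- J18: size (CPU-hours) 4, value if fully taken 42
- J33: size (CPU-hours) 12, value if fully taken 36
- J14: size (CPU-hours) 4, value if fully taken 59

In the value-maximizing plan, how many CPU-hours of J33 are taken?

Best value per unit of size first: J14 59/4≈14.8, J18 42/4≈10.5, J33 36/12≈3, J16 22/20≈1.1, J19 4/29≈0.138.
Take all of J14 (4 CPU-hours, value 59) → 7 CPU-hours left.
All 4 CPU-hours of J18 fit (value 42) → 3 remain.
3 CPU-hours left: a 3/12 share of J33 gives 36×3/12 = 9.

3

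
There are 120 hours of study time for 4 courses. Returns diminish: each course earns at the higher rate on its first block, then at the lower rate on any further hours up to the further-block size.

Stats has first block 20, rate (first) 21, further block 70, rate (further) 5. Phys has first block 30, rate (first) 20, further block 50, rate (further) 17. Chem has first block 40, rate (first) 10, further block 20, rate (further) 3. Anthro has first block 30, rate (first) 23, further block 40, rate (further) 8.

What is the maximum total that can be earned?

2390

Order all 8 blocks by rate: Anthro/tier1 23 > Stats/tier1 21 > Phys/tier1 20 > Phys/tier2 17 > Chem/tier1 10 > Anthro/tier2 8 > Stats/tier2 5 > Chem/tier2 3.
Anthro tier1 at 23: fill all 30 ; 90 left.
Fill Stats tier1 block (20 at 21) ; 70 left.
Fill Phys tier1 block (30 at 20) ; 40 left.
Phys tier2 at 17: only 40 left, fill 40.
Total = 23×30 + 21×20 + 20×30 + 17×40 = 2390.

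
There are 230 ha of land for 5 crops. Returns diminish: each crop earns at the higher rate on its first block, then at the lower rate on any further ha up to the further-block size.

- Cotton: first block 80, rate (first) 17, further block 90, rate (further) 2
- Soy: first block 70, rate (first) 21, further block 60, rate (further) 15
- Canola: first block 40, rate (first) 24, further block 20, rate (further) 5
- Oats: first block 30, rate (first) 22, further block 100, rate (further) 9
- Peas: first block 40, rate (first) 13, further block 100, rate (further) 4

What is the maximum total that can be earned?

4600

Rank every tier by rate: Canola/T1 24 > Oats/T1 22 > Soy/T1 21 > Cotton/T1 17 > Soy/T2 15 > Peas/T1 13 > Oats/T2 9 > Canola/T2 5 > Peas/T2 4 > Cotton/T2 2.
Canola T1 at 24: fill all 40 ; 190 left.
Oats/T1 (22): +30 ; 160 left.
Soy T1 at 21: fill all 70 ; 90 left.
Fill Cotton T1 block (80 at 17) ; 10 left.
Soy T2 at 15: only 10 left, fill 10.
Total = 24×40 + 22×30 + 21×70 + 17×80 + 15×10 = 4600.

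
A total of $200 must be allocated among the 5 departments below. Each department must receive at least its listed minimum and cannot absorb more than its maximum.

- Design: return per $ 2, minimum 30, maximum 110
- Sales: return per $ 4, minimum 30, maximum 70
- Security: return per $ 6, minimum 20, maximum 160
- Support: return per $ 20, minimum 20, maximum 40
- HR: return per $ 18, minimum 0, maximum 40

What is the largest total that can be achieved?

Meeting every minimum uses 30+30+20+20+0 = 100 $, leaving 100.
Order the departments by return per $: Support 20 > HR 18 > Security 6 > Sales 4 > Design 2.
Give Support 20 more to hit its cap of 40 → 80 left.
Give HR 40 more to hit its cap of 40 → 40 left.
Only 40 left; Security takes them to reach 60.
Total = 2×30 + 4×30 + 6×60 + 20×40 + 18×40 = 2060.

2060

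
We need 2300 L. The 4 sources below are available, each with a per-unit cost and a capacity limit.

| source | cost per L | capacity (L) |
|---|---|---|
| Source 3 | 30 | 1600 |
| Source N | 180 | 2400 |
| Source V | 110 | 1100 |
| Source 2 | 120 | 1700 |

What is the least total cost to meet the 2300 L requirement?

125000

Fill from the cheapest source first.
Source 3 at 30: take all 1600 L — 700 still needed.
Take 700 from Source V at 110 to finish.
Source 2, Source N: unused.
Cost = 1600×30 + 700×110 = 125000.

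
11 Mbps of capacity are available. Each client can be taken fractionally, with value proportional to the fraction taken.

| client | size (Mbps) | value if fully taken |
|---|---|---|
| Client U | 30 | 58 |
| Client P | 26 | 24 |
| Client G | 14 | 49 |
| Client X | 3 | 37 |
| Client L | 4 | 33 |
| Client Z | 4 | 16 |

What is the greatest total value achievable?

Rank by value-to-size ratio: Client X 37/3≈12.3, Client L 33/4≈8.25, Client Z 16/4≈4, Client G 49/14≈3.5, Client U 58/30≈1.93, Client P 24/26≈0.923.
Take all of Client X (3 Mbps, value 37) → 8 Mbps left.
Take all of Client L (4 Mbps, value 33) → 4 Mbps left.
All 4 Mbps of Client Z fit (value 16) → 0 remain.
Total value = 86.

86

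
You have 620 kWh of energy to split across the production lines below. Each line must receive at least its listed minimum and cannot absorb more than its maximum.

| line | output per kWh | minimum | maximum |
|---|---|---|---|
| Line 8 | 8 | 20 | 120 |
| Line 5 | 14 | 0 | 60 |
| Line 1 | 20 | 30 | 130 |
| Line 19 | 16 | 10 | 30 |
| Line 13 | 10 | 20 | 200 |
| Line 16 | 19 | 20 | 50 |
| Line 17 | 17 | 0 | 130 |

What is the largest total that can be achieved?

9240

Meeting every minimum uses 20+0+30+10+20+20+0 = 100 kWh, leaving 520.
Order the production lines by output per kWh: Line 1 20 > Line 16 19 > Line 17 17 > Line 19 16 > Line 5 14 > Line 13 10 > Line 8 8.
Line 1 takes 100 more to reach its cap of 130 — 420 left.
Line 16: +30 to 50 (cap) — 390 left.
Give Line 17 130 more to hit its cap of 130 — 260 left.
Line 19 takes 20 more to reach its cap of 30 — 240 left.
Line 5: +60 to 60 (cap) — 180 left.
Line 13 takes 180 more to reach its cap of 200 — 0 left.
Total = 8×20 + 14×60 + 20×130 + 16×30 + 10×200 + 19×50 + 17×130 = 9240.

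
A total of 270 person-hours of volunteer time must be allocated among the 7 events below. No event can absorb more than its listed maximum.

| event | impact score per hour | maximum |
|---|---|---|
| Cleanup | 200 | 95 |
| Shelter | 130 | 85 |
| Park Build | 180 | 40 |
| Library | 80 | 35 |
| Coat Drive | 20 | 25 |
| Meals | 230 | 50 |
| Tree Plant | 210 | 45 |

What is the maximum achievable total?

Highest impact score per hour first: Meals 230 > Tree Plant 210 > Cleanup 200 > Park Build 180 > Shelter 130 > Library 80 > Coat Drive 20.
Give Meals 50 to hit its cap of 50 → 220 left.
Tree Plant: +45 to 45 (cap) → 175 left.
Give Cleanup 95 to hit its cap of 95 → 80 left.
Park Build: +40 to 40 (cap) → 40 left.
Shelter has room for 85 but only 40 remain, so it gets 40.
Total = 200×95 + 130×40 + 180×40 + 230×50 + 210×45 = 52350.

52350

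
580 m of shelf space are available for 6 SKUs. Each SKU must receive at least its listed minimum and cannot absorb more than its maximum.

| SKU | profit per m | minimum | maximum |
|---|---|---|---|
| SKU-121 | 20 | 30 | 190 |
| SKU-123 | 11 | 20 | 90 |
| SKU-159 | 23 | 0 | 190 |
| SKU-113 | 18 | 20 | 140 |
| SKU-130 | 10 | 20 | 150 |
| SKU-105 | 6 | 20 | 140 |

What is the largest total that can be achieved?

Meeting every minimum uses 30+20+0+20+20+20 = 110 m, leaving 470.
Order the SKUs by profit per m: SKU-159 23 > SKU-121 20 > SKU-113 18 > SKU-123 11 > SKU-130 10 > SKU-105 6.
Give SKU-159 190 more to hit its cap of 190 ; 280 left.
Give SKU-121 160 more to hit its cap of 190 ; 120 left.
SKU-113: +120 to 140 (cap) ; 0 left.
Total = 20×190 + 11×20 + 23×190 + 18×140 + 10×20 + 6×20 = 11230.

11230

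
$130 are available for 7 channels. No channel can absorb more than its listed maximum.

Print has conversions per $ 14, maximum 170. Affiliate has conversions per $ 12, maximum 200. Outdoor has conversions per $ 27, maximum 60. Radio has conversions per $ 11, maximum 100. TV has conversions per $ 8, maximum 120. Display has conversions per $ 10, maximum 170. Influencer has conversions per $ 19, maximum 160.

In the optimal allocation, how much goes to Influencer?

Order the channels by conversions per $: Outdoor 27 > Influencer 19 > Print 14 > Affiliate 12 > Radio 11 > Display 10 > TV 8.
Outdoor: +60 to 60 (cap) — 70 left.
Influencer: +70 (room for 160) → 70. Pool exhausted.

70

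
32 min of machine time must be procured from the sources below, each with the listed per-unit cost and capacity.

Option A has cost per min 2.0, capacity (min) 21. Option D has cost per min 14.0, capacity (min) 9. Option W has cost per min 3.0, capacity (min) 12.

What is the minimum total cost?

Fill from the cheapest source first.
Take 21 from Option A at 2.0 ; need 11 more.
Option W at 3.0: take 11 of its 12 ; requirement met.
Option D: unused.
Cost = 21×2.0 + 11×3.0 = 75.

75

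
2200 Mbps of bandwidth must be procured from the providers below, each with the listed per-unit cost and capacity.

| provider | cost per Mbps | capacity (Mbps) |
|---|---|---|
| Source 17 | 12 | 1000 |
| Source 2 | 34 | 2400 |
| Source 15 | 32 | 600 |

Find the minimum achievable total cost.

51600

Fill from the cheapest provider first.
Take 1000 from Source 17 at 12 → need 1200 more.
Source 15 (32): use full 600 → 600 Mbps to go.
Source 2 at 34: take 600 of its 2400 → requirement met.
Cost = 1000×12 + 600×32 + 600×34 = 51600.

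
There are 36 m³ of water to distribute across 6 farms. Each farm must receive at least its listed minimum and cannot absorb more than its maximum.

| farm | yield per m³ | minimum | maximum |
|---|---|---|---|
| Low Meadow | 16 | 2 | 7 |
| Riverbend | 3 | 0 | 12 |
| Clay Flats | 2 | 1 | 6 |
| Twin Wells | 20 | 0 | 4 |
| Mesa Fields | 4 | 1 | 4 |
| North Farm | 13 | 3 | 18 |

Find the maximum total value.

450

Meeting every minimum uses 2+0+1+0+1+3 = 7 m³, leaving 29.
Order the farms by yield per m³: Twin Wells 20 > Low Meadow 16 > North Farm 13 > Mesa Fields 4 > Riverbend 3 > Clay Flats 2.
Twin Wells: +4 to 4 (cap) ; 25 left.
Low Meadow takes 5 more to reach its cap of 7 ; 20 left.
North Farm takes 15 more to reach its cap of 18 ; 5 left.
Mesa Fields takes 3 more to reach its cap of 4 ; 2 left.
Riverbend has room for 12 more but only 2 remain, so it gets 2.
Total = 16×7 + 3×2 + 2×1 + 20×4 + 4×4 + 13×18 = 450.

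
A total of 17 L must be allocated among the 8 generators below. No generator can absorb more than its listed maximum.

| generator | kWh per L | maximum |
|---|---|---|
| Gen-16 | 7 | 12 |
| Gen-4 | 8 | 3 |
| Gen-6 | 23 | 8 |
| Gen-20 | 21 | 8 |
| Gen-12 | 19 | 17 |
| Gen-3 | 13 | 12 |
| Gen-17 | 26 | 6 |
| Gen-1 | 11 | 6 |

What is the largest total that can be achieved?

403

Order the generators by kWh per L: Gen-17 26 > Gen-6 23 > Gen-20 21 > Gen-12 19 > Gen-3 13 > Gen-1 11 > Gen-4 8 > Gen-16 7.
Give Gen-17 6 to hit its cap of 6 ; 11 left.
Gen-6 takes 8 to reach its cap of 8 ; 3 left.
Only 3 left; Gen-20 takes them to reach 3.
Total = 23×8 + 21×3 + 26×6 = 403.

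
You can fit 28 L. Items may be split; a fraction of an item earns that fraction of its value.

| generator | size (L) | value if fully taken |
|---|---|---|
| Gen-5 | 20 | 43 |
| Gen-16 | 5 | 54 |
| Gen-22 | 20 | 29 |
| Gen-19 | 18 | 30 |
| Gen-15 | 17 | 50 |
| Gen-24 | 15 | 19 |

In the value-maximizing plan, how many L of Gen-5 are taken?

Best value per unit of size first: Gen-16 54/5≈10.8, Gen-15 50/17≈2.94, Gen-5 43/20≈2.15, Gen-19 30/18≈1.67, Gen-22 29/20≈1.45, Gen-24 19/15≈1.27.
Take all of Gen-16 (5 L, value 54) — 23 L left.
Gen-15: take in full, 17 L for value 50 — 6 left.
6 L left: a 6/20 share of Gen-5 gives 43×6/20 = 12.9.

6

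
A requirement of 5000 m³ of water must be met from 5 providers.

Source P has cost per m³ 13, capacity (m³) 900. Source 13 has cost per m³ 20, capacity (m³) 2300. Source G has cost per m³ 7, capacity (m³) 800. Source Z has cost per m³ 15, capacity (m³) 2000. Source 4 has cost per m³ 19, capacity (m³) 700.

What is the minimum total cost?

Fill from the cheapest provider first.
Source G (7): use full 800 ; 4200 m³ to go.
Take 900 from Source P at 13 ; need 3300 more.
Take 2000 from Source Z at 15 ; need 1300 more.
Source 4 at 19: take all 700 m³ ; 600 still needed.
Source 13 (20): take the remaining 600 ; done.
Cost = 800×7 + 900×13 + 2000×15 + 700×19 + 600×20 = 72600.

72600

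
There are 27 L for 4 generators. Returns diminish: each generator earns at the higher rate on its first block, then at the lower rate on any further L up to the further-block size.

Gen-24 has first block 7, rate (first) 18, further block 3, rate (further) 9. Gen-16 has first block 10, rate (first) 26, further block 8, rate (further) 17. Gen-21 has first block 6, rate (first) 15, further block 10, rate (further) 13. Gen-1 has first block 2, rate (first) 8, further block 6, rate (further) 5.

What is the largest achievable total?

Order all 8 blocks by rate: Gen-16/tier1 26 > Gen-24/tier1 18 > Gen-16/tier2 17 > Gen-21/tier1 15 > Gen-21/tier2 13 > Gen-24/tier2 9 > Gen-1/tier1 8 > Gen-1/tier2 5.
Gen-16 tier1 at 26: fill all 10 — 17 left.
Gen-24/tier1 (18): +7 — 10 left.
Gen-16/tier2 (17): +8 — 2 left.
Gen-21/tier1: +2 of 6 at 15; pool empty.
Total = 26×10 + 18×7 + 17×8 + 15×2 = 552.

552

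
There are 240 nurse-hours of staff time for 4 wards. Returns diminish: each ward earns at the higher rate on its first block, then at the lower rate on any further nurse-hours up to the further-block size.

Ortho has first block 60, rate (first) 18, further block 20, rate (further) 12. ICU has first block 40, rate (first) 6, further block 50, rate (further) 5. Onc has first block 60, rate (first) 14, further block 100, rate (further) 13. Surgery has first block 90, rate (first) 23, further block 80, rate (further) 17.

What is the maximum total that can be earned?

4650

Treat each block as its own option and order by rate: Surgery/T1 23 > Ortho/T1 18 > Surgery/T2 17 > Onc/T1 14 > Onc/T2 13 > Ortho/T2 12 > ICU/T1 6 > ICU/T2 5.
Fill Surgery T1 block (90 at 23) ; 150 left.
Fill Ortho T1 block (60 at 18) ; 90 left.
Surgery/T2 (17): +80 ; 10 left.
Onc/T1: +10 of 60 at 14; pool empty.
Total = 23×90 + 18×60 + 17×80 + 14×10 = 4650.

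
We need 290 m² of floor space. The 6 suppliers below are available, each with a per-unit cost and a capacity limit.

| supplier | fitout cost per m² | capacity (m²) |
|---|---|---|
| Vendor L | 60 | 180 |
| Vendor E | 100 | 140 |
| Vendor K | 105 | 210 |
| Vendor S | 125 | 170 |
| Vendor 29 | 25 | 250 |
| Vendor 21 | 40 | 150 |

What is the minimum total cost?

Fill from the cheapest supplier first.
Take 250 from Vendor 29 at 25 — need 40 more.
Take 40 from Vendor 21 at 40 to finish.
Vendor L, Vendor E, Vendor K, Vendor S: unused.
Cost = 250×25 + 40×40 = 7850.

7850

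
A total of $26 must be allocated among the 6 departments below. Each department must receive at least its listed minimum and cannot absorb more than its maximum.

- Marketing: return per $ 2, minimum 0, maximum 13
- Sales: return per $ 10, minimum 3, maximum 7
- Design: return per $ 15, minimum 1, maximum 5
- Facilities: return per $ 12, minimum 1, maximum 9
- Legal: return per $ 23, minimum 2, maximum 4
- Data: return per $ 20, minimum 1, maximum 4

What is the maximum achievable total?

395

Meeting every minimum uses 0+3+1+1+2+1 = 8 $, leaving 18.
Highest return per $ first: Legal 23 > Data 20 > Design 15 > Facilities 12 > Sales 10 > Marketing 2.
Give Legal 2 more to hit its cap of 4 ; 16 left.
Data: +3 to 4 (cap) ; 13 left.
Design takes 4 more to reach its cap of 5 ; 9 left.
Facilities takes 8 more to reach its cap of 9 ; 1 left.
Only 1 left; Sales takes them to reach 4.
Total = 10×4 + 15×5 + 12×9 + 23×4 + 20×4 = 395.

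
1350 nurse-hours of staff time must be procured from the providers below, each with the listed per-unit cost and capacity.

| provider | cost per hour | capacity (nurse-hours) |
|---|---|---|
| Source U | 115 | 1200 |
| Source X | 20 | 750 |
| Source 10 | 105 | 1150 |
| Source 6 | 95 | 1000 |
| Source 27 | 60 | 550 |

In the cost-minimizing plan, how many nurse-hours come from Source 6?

50

Fill from the cheapest provider first.
Source X at 20: take all 750 nurse-hours → 600 still needed.
Source 27 at 60: take all 550 nurse-hours → 50 still needed.
Source 6 at 95: take 50 of its 1000 → requirement met.
Source 10, Source U: unused.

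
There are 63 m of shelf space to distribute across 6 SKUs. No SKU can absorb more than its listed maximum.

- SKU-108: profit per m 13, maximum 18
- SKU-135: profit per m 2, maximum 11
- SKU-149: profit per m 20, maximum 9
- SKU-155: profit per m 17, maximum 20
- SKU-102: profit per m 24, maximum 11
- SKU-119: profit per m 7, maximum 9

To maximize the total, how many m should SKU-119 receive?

Rank by profit per m: SKU-102 24 > SKU-149 20 > SKU-155 17 > SKU-108 13 > SKU-119 7 > SKU-135 2.
SKU-102: +11 to 11 (cap) ; 52 left.
SKU-149 takes 9 to reach its cap of 9 ; 43 left.
SKU-155: +20 to 20 (cap) ; 23 left.
SKU-108: +18 to 18 (cap) ; 5 left.
SKU-119: +5 (room for 9) → 5. Pool exhausted.

5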